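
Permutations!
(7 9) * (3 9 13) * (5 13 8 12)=(3 9 7 8 12 5 13)=[0, 1, 2, 9, 4, 13, 6, 8, 12, 7, 10, 11, 5, 3]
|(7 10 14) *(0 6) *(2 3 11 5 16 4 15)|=|(0 6)(2 3 11 5 16 4 15)(7 10 14)|=42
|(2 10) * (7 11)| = 2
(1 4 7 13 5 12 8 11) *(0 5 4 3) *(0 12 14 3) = (0 5 14 3 12 8 11 1)(4 7 13) = [5, 0, 2, 12, 7, 14, 6, 13, 11, 9, 10, 1, 8, 4, 3]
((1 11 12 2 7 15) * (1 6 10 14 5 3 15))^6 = [0, 11, 7, 3, 4, 5, 6, 1, 8, 9, 10, 12, 2, 13, 14, 15] = (15)(1 11 12 2 7)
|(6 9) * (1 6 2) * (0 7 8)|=|(0 7 8)(1 6 9 2)|=12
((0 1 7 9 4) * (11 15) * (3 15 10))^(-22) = [9, 4, 2, 11, 7, 5, 6, 0, 8, 1, 15, 3, 12, 13, 14, 10] = (0 9 1 4 7)(3 11)(10 15)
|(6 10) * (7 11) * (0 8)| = 2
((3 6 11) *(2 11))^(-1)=(2 6 3 11)=[0, 1, 6, 11, 4, 5, 3, 7, 8, 9, 10, 2]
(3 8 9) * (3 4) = (3 8 9 4) = [0, 1, 2, 8, 3, 5, 6, 7, 9, 4]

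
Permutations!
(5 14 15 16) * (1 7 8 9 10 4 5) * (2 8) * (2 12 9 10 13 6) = (1 7 12 9 13 6 2 8 10 4 5 14 15 16) = [0, 7, 8, 3, 5, 14, 2, 12, 10, 13, 4, 11, 9, 6, 15, 16, 1]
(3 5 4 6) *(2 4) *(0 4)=[4, 1, 0, 5, 6, 2, 3]=(0 4 6 3 5 2)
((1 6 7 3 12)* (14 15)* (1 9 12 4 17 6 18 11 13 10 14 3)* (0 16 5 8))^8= [0, 4, 2, 13, 10, 5, 15, 3, 8, 9, 1, 6, 12, 7, 18, 11, 16, 14, 17]= (1 4 10)(3 13 7)(6 15 11)(14 18 17)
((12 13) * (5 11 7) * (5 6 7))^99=(5 11)(6 7)(12 13)=[0, 1, 2, 3, 4, 11, 7, 6, 8, 9, 10, 5, 13, 12]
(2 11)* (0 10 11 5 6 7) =[10, 1, 5, 3, 4, 6, 7, 0, 8, 9, 11, 2] =(0 10 11 2 5 6 7)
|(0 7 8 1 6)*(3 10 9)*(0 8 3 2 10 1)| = |(0 7 3 1 6 8)(2 10 9)| = 6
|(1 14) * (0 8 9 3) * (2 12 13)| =|(0 8 9 3)(1 14)(2 12 13)| =12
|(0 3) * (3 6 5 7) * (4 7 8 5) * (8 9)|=|(0 6 4 7 3)(5 9 8)|=15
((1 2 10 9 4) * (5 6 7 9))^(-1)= [0, 4, 1, 3, 9, 10, 5, 6, 8, 7, 2]= (1 4 9 7 6 5 10 2)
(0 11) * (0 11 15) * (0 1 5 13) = (0 15 1 5 13) = [15, 5, 2, 3, 4, 13, 6, 7, 8, 9, 10, 11, 12, 0, 14, 1]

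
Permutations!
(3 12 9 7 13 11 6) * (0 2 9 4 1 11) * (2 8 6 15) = (0 8 6 3 12 4 1 11 15 2 9 7 13) = [8, 11, 9, 12, 1, 5, 3, 13, 6, 7, 10, 15, 4, 0, 14, 2]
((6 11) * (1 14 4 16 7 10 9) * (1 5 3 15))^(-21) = (1 15 3 5 9 10 7 16 4 14)(6 11) = [0, 15, 2, 5, 14, 9, 11, 16, 8, 10, 7, 6, 12, 13, 1, 3, 4]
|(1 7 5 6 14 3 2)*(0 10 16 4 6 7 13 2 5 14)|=|(0 10 16 4 6)(1 13 2)(3 5 7 14)|=60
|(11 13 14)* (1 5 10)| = 3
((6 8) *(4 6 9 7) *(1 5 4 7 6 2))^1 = (1 5 4 2)(6 8 9) = [0, 5, 1, 3, 2, 4, 8, 7, 9, 6]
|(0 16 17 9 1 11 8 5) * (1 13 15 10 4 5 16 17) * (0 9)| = |(0 17)(1 11 8 16)(4 5 9 13 15 10)| = 12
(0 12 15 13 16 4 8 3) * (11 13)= (0 12 15 11 13 16 4 8 3)= [12, 1, 2, 0, 8, 5, 6, 7, 3, 9, 10, 13, 15, 16, 14, 11, 4]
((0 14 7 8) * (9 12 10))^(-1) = (0 8 7 14)(9 10 12) = [8, 1, 2, 3, 4, 5, 6, 14, 7, 10, 12, 11, 9, 13, 0]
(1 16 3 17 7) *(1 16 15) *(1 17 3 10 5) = (1 15 17 7 16 10 5) = [0, 15, 2, 3, 4, 1, 6, 16, 8, 9, 5, 11, 12, 13, 14, 17, 10, 7]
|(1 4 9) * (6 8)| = 6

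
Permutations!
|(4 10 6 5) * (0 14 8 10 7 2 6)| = 20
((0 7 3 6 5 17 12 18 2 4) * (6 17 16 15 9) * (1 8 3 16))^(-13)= (0 16 9 5 8 17 18 4 7 15 6 1 3 12 2)= [16, 3, 0, 12, 7, 8, 1, 15, 17, 5, 10, 11, 2, 13, 14, 6, 9, 18, 4]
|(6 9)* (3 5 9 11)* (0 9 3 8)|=10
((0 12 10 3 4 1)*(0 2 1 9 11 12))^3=(1 2)(3 11)(4 12)(9 10)=[0, 2, 1, 11, 12, 5, 6, 7, 8, 10, 9, 3, 4]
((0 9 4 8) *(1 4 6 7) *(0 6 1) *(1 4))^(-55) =[7, 1, 2, 3, 9, 5, 8, 6, 4, 0] =(0 7 6 8 4 9)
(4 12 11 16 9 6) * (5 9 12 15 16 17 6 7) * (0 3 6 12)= (0 3 6 4 15 16)(5 9 7)(11 17 12)= [3, 1, 2, 6, 15, 9, 4, 5, 8, 7, 10, 17, 11, 13, 14, 16, 0, 12]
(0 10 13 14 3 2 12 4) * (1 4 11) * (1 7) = (0 10 13 14 3 2 12 11 7 1 4) = [10, 4, 12, 2, 0, 5, 6, 1, 8, 9, 13, 7, 11, 14, 3]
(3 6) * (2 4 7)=[0, 1, 4, 6, 7, 5, 3, 2]=(2 4 7)(3 6)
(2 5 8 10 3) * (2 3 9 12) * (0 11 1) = [11, 0, 5, 3, 4, 8, 6, 7, 10, 12, 9, 1, 2] = (0 11 1)(2 5 8 10 9 12)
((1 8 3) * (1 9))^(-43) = [0, 8, 2, 9, 4, 5, 6, 7, 3, 1] = (1 8 3 9)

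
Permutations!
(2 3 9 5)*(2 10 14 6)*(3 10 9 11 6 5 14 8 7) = (2 10 8 7 3 11 6)(5 9 14) = [0, 1, 10, 11, 4, 9, 2, 3, 7, 14, 8, 6, 12, 13, 5]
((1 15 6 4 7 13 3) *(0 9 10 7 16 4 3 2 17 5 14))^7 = (0 5 2 7 9 14 17 13 10)(1 3 6 15)(4 16) = [5, 3, 7, 6, 16, 2, 15, 9, 8, 14, 0, 11, 12, 10, 17, 1, 4, 13]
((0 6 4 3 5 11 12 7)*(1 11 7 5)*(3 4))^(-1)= (0 7 5 12 11 1 3 6)= [7, 3, 2, 6, 4, 12, 0, 5, 8, 9, 10, 1, 11]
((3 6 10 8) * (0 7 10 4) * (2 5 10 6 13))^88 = (2 3 10)(5 13 8) = [0, 1, 3, 10, 4, 13, 6, 7, 5, 9, 2, 11, 12, 8]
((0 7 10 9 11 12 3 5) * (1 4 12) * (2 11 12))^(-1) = [5, 11, 4, 12, 1, 3, 6, 0, 8, 10, 7, 2, 9] = (0 5 3 12 9 10 7)(1 11 2 4)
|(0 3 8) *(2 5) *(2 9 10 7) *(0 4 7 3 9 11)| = |(0 9 10 3 8 4 7 2 5 11)| = 10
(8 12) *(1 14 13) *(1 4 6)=(1 14 13 4 6)(8 12)=[0, 14, 2, 3, 6, 5, 1, 7, 12, 9, 10, 11, 8, 4, 13]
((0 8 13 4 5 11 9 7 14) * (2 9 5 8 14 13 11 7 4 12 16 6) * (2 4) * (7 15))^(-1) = (0 14)(2 9)(4 6 16 12 13 7 15 5 11 8) = [14, 1, 9, 3, 6, 11, 16, 15, 4, 2, 10, 8, 13, 7, 0, 5, 12]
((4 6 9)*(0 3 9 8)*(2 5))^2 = (0 9 6)(3 4 8) = [9, 1, 2, 4, 8, 5, 0, 7, 3, 6]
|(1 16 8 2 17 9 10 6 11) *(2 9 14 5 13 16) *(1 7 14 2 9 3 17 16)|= 45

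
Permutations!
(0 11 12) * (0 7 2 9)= (0 11 12 7 2 9)= [11, 1, 9, 3, 4, 5, 6, 2, 8, 0, 10, 12, 7]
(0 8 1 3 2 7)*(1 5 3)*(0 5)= (0 8)(2 7 5 3)= [8, 1, 7, 2, 4, 3, 6, 5, 0]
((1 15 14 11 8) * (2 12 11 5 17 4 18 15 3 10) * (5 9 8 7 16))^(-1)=(1 8 9 14 15 18 4 17 5 16 7 11 12 2 10 3)=[0, 8, 10, 1, 17, 16, 6, 11, 9, 14, 3, 12, 2, 13, 15, 18, 7, 5, 4]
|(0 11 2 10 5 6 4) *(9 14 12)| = 21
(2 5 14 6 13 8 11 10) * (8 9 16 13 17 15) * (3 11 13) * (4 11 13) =(2 5 14 6 17 15 8 4 11 10)(3 13 9 16) =[0, 1, 5, 13, 11, 14, 17, 7, 4, 16, 2, 10, 12, 9, 6, 8, 3, 15]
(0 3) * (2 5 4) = (0 3)(2 5 4) = [3, 1, 5, 0, 2, 4]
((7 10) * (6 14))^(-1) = [0, 1, 2, 3, 4, 5, 14, 10, 8, 9, 7, 11, 12, 13, 6] = (6 14)(7 10)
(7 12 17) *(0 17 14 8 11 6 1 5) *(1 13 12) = (0 17 7 1 5)(6 13 12 14 8 11) = [17, 5, 2, 3, 4, 0, 13, 1, 11, 9, 10, 6, 14, 12, 8, 15, 16, 7]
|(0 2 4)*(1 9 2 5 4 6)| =12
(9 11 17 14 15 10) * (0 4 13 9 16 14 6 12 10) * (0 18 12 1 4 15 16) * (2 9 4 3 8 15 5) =[5, 3, 9, 8, 13, 2, 1, 7, 15, 11, 0, 17, 10, 4, 16, 18, 14, 6, 12] =(0 5 2 9 11 17 6 1 3 8 15 18 12 10)(4 13)(14 16)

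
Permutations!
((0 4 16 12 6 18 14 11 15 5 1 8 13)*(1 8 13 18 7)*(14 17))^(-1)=(0 13 1 7 6 12 16 4)(5 15 11 14 17 18 8)=[13, 7, 2, 3, 0, 15, 12, 6, 5, 9, 10, 14, 16, 1, 17, 11, 4, 18, 8]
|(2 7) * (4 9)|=|(2 7)(4 9)|=2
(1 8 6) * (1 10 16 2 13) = [0, 8, 13, 3, 4, 5, 10, 7, 6, 9, 16, 11, 12, 1, 14, 15, 2] = (1 8 6 10 16 2 13)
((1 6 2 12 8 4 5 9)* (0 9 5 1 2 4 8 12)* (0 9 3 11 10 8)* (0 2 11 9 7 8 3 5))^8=(12)(1 4 6)(2 8 7)=[0, 4, 8, 3, 6, 5, 1, 2, 7, 9, 10, 11, 12]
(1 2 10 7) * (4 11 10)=(1 2 4 11 10 7)=[0, 2, 4, 3, 11, 5, 6, 1, 8, 9, 7, 10]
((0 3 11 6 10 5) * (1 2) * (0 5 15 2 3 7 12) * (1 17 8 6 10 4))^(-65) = [7, 2, 1, 17, 15, 5, 10, 12, 11, 9, 6, 8, 0, 13, 14, 4, 16, 3] = (0 7 12)(1 2)(3 17)(4 15)(6 10)(8 11)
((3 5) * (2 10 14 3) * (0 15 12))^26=(0 12 15)(2 10 14 3 5)=[12, 1, 10, 5, 4, 2, 6, 7, 8, 9, 14, 11, 15, 13, 3, 0]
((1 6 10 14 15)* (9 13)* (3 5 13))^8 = (1 14 6 15 10) = [0, 14, 2, 3, 4, 5, 15, 7, 8, 9, 1, 11, 12, 13, 6, 10]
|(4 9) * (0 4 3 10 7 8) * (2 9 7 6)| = 20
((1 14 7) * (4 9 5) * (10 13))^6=[0, 1, 2, 3, 4, 5, 6, 7, 8, 9, 10, 11, 12, 13, 14]=(14)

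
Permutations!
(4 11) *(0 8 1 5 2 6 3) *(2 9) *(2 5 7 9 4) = (0 8 1 7 9 5 4 11 2 6 3) = [8, 7, 6, 0, 11, 4, 3, 9, 1, 5, 10, 2]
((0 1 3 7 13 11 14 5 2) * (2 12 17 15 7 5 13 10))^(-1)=[2, 0, 10, 1, 4, 3, 6, 15, 8, 9, 7, 13, 5, 14, 11, 17, 16, 12]=(0 2 10 7 15 17 12 5 3 1)(11 13 14)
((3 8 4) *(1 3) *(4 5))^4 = (1 4 5 8 3) = [0, 4, 2, 1, 5, 8, 6, 7, 3]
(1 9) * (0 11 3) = (0 11 3)(1 9) = [11, 9, 2, 0, 4, 5, 6, 7, 8, 1, 10, 3]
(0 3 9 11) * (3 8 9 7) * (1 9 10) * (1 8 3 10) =(0 3 7 10 8 1 9 11) =[3, 9, 2, 7, 4, 5, 6, 10, 1, 11, 8, 0]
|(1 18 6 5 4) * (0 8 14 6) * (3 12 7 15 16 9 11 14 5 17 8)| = |(0 3 12 7 15 16 9 11 14 6 17 8 5 4 1 18)| = 16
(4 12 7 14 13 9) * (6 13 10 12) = (4 6 13 9)(7 14 10 12) = [0, 1, 2, 3, 6, 5, 13, 14, 8, 4, 12, 11, 7, 9, 10]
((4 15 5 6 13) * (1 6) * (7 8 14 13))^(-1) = (1 5 15 4 13 14 8 7 6) = [0, 5, 2, 3, 13, 15, 1, 6, 7, 9, 10, 11, 12, 14, 8, 4]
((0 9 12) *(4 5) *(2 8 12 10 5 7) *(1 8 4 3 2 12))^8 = (0 12 7 4 2 3 5 10 9) = [12, 1, 3, 5, 2, 10, 6, 4, 8, 0, 9, 11, 7]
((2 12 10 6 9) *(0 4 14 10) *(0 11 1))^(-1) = (0 1 11 12 2 9 6 10 14 4) = [1, 11, 9, 3, 0, 5, 10, 7, 8, 6, 14, 12, 2, 13, 4]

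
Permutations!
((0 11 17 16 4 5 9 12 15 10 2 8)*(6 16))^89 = (0 2 15 9 4 6 11 8 10 12 5 16 17) = [2, 1, 15, 3, 6, 16, 11, 7, 10, 4, 12, 8, 5, 13, 14, 9, 17, 0]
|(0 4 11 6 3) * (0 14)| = |(0 4 11 6 3 14)| = 6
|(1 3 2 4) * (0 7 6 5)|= |(0 7 6 5)(1 3 2 4)|= 4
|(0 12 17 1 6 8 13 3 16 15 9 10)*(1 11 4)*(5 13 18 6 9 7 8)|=|(0 12 17 11 4 1 9 10)(3 16 15 7 8 18 6 5 13)|=72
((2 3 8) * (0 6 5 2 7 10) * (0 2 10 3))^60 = (10) = [0, 1, 2, 3, 4, 5, 6, 7, 8, 9, 10]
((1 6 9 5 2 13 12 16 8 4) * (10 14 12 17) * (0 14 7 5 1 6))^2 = [12, 14, 17, 3, 9, 13, 1, 2, 6, 0, 5, 11, 8, 10, 16, 15, 4, 7] = (0 12 8 6 1 14 16 4 9)(2 17 7)(5 13 10)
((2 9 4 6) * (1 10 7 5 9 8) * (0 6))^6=(0 7 2 9 1)(4 10 6 5 8)=[7, 0, 9, 3, 10, 8, 5, 2, 4, 1, 6]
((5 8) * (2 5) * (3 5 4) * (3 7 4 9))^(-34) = (2 9 3 5 8) = [0, 1, 9, 5, 4, 8, 6, 7, 2, 3]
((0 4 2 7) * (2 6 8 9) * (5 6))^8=[0, 1, 2, 3, 4, 5, 6, 7, 8, 9]=(9)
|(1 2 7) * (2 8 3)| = |(1 8 3 2 7)| = 5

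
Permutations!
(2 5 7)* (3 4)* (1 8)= (1 8)(2 5 7)(3 4)= [0, 8, 5, 4, 3, 7, 6, 2, 1]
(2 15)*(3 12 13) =(2 15)(3 12 13) =[0, 1, 15, 12, 4, 5, 6, 7, 8, 9, 10, 11, 13, 3, 14, 2]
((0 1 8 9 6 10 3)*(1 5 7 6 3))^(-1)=(0 3 9 8 1 10 6 7 5)=[3, 10, 2, 9, 4, 0, 7, 5, 1, 8, 6]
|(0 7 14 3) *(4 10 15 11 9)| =|(0 7 14 3)(4 10 15 11 9)| =20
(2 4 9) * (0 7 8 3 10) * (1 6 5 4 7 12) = (0 12 1 6 5 4 9 2 7 8 3 10) = [12, 6, 7, 10, 9, 4, 5, 8, 3, 2, 0, 11, 1]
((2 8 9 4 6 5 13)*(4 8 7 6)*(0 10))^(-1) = (0 10)(2 13 5 6 7)(8 9) = [10, 1, 13, 3, 4, 6, 7, 2, 9, 8, 0, 11, 12, 5]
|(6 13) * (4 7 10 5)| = |(4 7 10 5)(6 13)| = 4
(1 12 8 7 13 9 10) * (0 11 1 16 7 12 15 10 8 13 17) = [11, 15, 2, 3, 4, 5, 6, 17, 12, 8, 16, 1, 13, 9, 14, 10, 7, 0] = (0 11 1 15 10 16 7 17)(8 12 13 9)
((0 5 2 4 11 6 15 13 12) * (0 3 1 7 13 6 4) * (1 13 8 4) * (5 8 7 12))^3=[11, 13, 4, 2, 12, 8, 15, 7, 1, 9, 10, 3, 5, 0, 14, 6]=(0 11 3 2 4 12 5 8 1 13)(6 15)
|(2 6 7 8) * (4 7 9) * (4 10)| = 7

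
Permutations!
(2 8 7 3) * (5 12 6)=(2 8 7 3)(5 12 6)=[0, 1, 8, 2, 4, 12, 5, 3, 7, 9, 10, 11, 6]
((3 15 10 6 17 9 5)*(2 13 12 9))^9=(2 17 6 10 15 3 5 9 12 13)=[0, 1, 17, 5, 4, 9, 10, 7, 8, 12, 15, 11, 13, 2, 14, 3, 16, 6]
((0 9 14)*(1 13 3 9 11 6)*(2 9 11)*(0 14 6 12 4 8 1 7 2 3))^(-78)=(14)(0 11 4 1)(2 6)(3 12 8 13)(7 9)=[11, 0, 6, 12, 1, 5, 2, 9, 13, 7, 10, 4, 8, 3, 14]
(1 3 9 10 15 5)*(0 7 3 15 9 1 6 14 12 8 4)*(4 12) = (0 7 3 1 15 5 6 14 4)(8 12)(9 10) = [7, 15, 2, 1, 0, 6, 14, 3, 12, 10, 9, 11, 8, 13, 4, 5]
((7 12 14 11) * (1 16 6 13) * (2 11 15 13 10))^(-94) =(1 11 13 2 15 10 14 6 12 16 7) =[0, 11, 15, 3, 4, 5, 12, 1, 8, 9, 14, 13, 16, 2, 6, 10, 7]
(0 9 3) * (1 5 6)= (0 9 3)(1 5 6)= [9, 5, 2, 0, 4, 6, 1, 7, 8, 3]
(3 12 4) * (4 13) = (3 12 13 4) = [0, 1, 2, 12, 3, 5, 6, 7, 8, 9, 10, 11, 13, 4]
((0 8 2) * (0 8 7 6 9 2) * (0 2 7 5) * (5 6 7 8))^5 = (0 5 2 8 9 6) = [5, 1, 8, 3, 4, 2, 0, 7, 9, 6]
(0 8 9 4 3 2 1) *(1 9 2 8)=(0 1)(2 9 4 3 8)=[1, 0, 9, 8, 3, 5, 6, 7, 2, 4]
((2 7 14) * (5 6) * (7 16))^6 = (2 7)(14 16) = [0, 1, 7, 3, 4, 5, 6, 2, 8, 9, 10, 11, 12, 13, 16, 15, 14]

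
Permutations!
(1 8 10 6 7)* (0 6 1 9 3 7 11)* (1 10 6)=(0 1 8 6 11)(3 7 9)=[1, 8, 2, 7, 4, 5, 11, 9, 6, 3, 10, 0]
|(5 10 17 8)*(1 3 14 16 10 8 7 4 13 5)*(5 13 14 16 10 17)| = 10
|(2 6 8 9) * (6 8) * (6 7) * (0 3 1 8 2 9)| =4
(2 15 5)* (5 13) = (2 15 13 5) = [0, 1, 15, 3, 4, 2, 6, 7, 8, 9, 10, 11, 12, 5, 14, 13]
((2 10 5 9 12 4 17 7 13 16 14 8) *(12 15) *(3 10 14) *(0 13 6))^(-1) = (0 6 7 17 4 12 15 9 5 10 3 16 13)(2 8 14) = [6, 1, 8, 16, 12, 10, 7, 17, 14, 5, 3, 11, 15, 0, 2, 9, 13, 4]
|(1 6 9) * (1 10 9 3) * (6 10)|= 5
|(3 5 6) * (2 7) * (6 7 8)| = 6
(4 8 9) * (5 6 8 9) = (4 9)(5 6 8) = [0, 1, 2, 3, 9, 6, 8, 7, 5, 4]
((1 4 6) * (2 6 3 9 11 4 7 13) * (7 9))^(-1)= (1 6 2 13 7 3 4 11 9)= [0, 6, 13, 4, 11, 5, 2, 3, 8, 1, 10, 9, 12, 7]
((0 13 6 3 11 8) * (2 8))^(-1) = (0 8 2 11 3 6 13) = [8, 1, 11, 6, 4, 5, 13, 7, 2, 9, 10, 3, 12, 0]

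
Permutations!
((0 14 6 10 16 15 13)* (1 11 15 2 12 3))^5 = [2, 14, 15, 0, 4, 5, 3, 7, 8, 9, 1, 6, 13, 16, 12, 10, 11] = (0 2 15 10 1 14 12 13 16 11 6 3)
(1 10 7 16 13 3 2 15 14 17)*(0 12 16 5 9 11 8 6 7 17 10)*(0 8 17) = (0 12 16 13 3 2 15 14 10)(1 8 6 7 5 9 11 17) = [12, 8, 15, 2, 4, 9, 7, 5, 6, 11, 0, 17, 16, 3, 10, 14, 13, 1]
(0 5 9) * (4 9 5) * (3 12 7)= (0 4 9)(3 12 7)= [4, 1, 2, 12, 9, 5, 6, 3, 8, 0, 10, 11, 7]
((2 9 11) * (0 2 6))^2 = (0 9 6 2 11) = [9, 1, 11, 3, 4, 5, 2, 7, 8, 6, 10, 0]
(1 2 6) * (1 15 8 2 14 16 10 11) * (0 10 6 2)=[10, 14, 2, 3, 4, 5, 15, 7, 0, 9, 11, 1, 12, 13, 16, 8, 6]=(0 10 11 1 14 16 6 15 8)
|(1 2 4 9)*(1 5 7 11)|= 7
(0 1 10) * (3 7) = (0 1 10)(3 7) = [1, 10, 2, 7, 4, 5, 6, 3, 8, 9, 0]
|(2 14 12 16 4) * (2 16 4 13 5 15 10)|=9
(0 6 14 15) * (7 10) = [6, 1, 2, 3, 4, 5, 14, 10, 8, 9, 7, 11, 12, 13, 15, 0] = (0 6 14 15)(7 10)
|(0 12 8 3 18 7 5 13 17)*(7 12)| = |(0 7 5 13 17)(3 18 12 8)| = 20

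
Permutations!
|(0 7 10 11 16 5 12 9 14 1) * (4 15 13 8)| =20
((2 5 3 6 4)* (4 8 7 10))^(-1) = [0, 1, 4, 5, 10, 2, 3, 8, 6, 9, 7] = (2 4 10 7 8 6 3 5)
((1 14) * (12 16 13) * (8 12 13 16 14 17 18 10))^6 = (1 14 12 8 10 18 17) = [0, 14, 2, 3, 4, 5, 6, 7, 10, 9, 18, 11, 8, 13, 12, 15, 16, 1, 17]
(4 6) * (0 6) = [6, 1, 2, 3, 0, 5, 4] = (0 6 4)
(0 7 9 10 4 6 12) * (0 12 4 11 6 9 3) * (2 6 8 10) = (12)(0 7 3)(2 6 4 9)(8 10 11) = [7, 1, 6, 0, 9, 5, 4, 3, 10, 2, 11, 8, 12]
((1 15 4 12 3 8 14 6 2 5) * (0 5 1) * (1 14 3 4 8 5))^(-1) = (0 5 3 8 15 1)(2 6 14)(4 12) = [5, 0, 6, 8, 12, 3, 14, 7, 15, 9, 10, 11, 4, 13, 2, 1]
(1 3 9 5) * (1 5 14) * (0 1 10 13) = (0 1 3 9 14 10 13) = [1, 3, 2, 9, 4, 5, 6, 7, 8, 14, 13, 11, 12, 0, 10]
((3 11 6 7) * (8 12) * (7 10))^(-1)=(3 7 10 6 11)(8 12)=[0, 1, 2, 7, 4, 5, 11, 10, 12, 9, 6, 3, 8]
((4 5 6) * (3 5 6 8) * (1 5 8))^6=[0, 1, 2, 3, 4, 5, 6, 7, 8]=(8)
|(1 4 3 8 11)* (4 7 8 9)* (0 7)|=15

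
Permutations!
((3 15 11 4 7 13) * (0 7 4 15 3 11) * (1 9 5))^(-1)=(0 15 11 13 7)(1 5 9)=[15, 5, 2, 3, 4, 9, 6, 0, 8, 1, 10, 13, 12, 7, 14, 11]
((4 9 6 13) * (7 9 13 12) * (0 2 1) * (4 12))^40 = (0 2 1)(4 9 12)(6 7 13) = [2, 0, 1, 3, 9, 5, 7, 13, 8, 12, 10, 11, 4, 6]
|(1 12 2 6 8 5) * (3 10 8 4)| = 9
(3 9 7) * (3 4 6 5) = (3 9 7 4 6 5) = [0, 1, 2, 9, 6, 3, 5, 4, 8, 7]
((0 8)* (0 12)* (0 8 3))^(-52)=(12)=[0, 1, 2, 3, 4, 5, 6, 7, 8, 9, 10, 11, 12]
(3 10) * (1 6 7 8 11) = (1 6 7 8 11)(3 10) = [0, 6, 2, 10, 4, 5, 7, 8, 11, 9, 3, 1]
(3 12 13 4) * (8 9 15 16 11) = (3 12 13 4)(8 9 15 16 11) = [0, 1, 2, 12, 3, 5, 6, 7, 9, 15, 10, 8, 13, 4, 14, 16, 11]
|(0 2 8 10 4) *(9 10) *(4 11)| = |(0 2 8 9 10 11 4)| = 7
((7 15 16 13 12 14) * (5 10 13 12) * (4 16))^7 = (4 16 12 14 7 15)(5 10 13) = [0, 1, 2, 3, 16, 10, 6, 15, 8, 9, 13, 11, 14, 5, 7, 4, 12]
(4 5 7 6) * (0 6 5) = (0 6 4)(5 7) = [6, 1, 2, 3, 0, 7, 4, 5]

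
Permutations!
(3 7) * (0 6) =[6, 1, 2, 7, 4, 5, 0, 3] =(0 6)(3 7)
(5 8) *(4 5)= (4 5 8)= [0, 1, 2, 3, 5, 8, 6, 7, 4]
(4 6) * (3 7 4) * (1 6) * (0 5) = (0 5)(1 6 3 7 4) = [5, 6, 2, 7, 1, 0, 3, 4]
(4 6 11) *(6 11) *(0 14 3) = (0 14 3)(4 11) = [14, 1, 2, 0, 11, 5, 6, 7, 8, 9, 10, 4, 12, 13, 3]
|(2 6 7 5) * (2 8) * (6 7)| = |(2 7 5 8)| = 4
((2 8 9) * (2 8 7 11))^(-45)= (11)(8 9)= [0, 1, 2, 3, 4, 5, 6, 7, 9, 8, 10, 11]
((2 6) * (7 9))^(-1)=(2 6)(7 9)=[0, 1, 6, 3, 4, 5, 2, 9, 8, 7]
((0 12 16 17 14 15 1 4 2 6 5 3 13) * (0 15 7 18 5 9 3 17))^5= (18)(0 16 12)(1 3 2 15 9 4 13 6)= [16, 3, 15, 2, 13, 5, 1, 7, 8, 4, 10, 11, 0, 6, 14, 9, 12, 17, 18]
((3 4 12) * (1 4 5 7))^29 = [0, 7, 2, 12, 1, 3, 6, 5, 8, 9, 10, 11, 4] = (1 7 5 3 12 4)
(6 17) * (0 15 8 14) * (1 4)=(0 15 8 14)(1 4)(6 17)=[15, 4, 2, 3, 1, 5, 17, 7, 14, 9, 10, 11, 12, 13, 0, 8, 16, 6]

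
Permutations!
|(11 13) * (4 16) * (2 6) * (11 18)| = 6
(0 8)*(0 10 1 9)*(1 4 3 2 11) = (0 8 10 4 3 2 11 1 9) = [8, 9, 11, 2, 3, 5, 6, 7, 10, 0, 4, 1]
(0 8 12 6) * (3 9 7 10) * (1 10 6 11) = [8, 10, 2, 9, 4, 5, 0, 6, 12, 7, 3, 1, 11] = (0 8 12 11 1 10 3 9 7 6)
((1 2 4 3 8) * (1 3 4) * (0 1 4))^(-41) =[4, 0, 1, 8, 2, 5, 6, 7, 3] =(0 4 2 1)(3 8)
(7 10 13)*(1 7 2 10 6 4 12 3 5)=[0, 7, 10, 5, 12, 1, 4, 6, 8, 9, 13, 11, 3, 2]=(1 7 6 4 12 3 5)(2 10 13)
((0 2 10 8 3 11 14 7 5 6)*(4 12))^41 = [2, 1, 10, 11, 12, 6, 0, 5, 3, 9, 8, 14, 4, 13, 7] = (0 2 10 8 3 11 14 7 5 6)(4 12)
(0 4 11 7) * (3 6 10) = (0 4 11 7)(3 6 10) = [4, 1, 2, 6, 11, 5, 10, 0, 8, 9, 3, 7]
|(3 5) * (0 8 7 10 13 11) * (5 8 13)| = |(0 13 11)(3 8 7 10 5)| = 15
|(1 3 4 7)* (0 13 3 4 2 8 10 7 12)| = |(0 13 3 2 8 10 7 1 4 12)| = 10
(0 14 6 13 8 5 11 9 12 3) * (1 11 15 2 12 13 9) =[14, 11, 12, 0, 4, 15, 9, 7, 5, 13, 10, 1, 3, 8, 6, 2] =(0 14 6 9 13 8 5 15 2 12 3)(1 11)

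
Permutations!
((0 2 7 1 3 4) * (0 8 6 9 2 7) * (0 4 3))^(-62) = [7, 0, 6, 3, 9, 5, 4, 1, 2, 8] = (0 7 1)(2 6 4 9 8)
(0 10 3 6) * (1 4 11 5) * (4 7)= (0 10 3 6)(1 7 4 11 5)= [10, 7, 2, 6, 11, 1, 0, 4, 8, 9, 3, 5]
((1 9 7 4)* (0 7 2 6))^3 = (0 1 6 4 2 7 9) = [1, 6, 7, 3, 2, 5, 4, 9, 8, 0]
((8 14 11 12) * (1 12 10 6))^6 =(1 6 10 11 14 8 12) =[0, 6, 2, 3, 4, 5, 10, 7, 12, 9, 11, 14, 1, 13, 8]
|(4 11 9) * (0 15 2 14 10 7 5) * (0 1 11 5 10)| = 20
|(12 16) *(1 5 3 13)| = 4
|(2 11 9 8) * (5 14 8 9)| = |(2 11 5 14 8)| = 5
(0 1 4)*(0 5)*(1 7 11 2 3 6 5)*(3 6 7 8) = (0 8 3 7 11 2 6 5)(1 4) = [8, 4, 6, 7, 1, 0, 5, 11, 3, 9, 10, 2]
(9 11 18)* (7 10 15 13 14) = (7 10 15 13 14)(9 11 18) = [0, 1, 2, 3, 4, 5, 6, 10, 8, 11, 15, 18, 12, 14, 7, 13, 16, 17, 9]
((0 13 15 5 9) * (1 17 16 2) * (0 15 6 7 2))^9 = (0 13 6 7 2 1 17 16) = [13, 17, 1, 3, 4, 5, 7, 2, 8, 9, 10, 11, 12, 6, 14, 15, 0, 16]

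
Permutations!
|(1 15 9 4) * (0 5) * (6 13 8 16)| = |(0 5)(1 15 9 4)(6 13 8 16)| = 4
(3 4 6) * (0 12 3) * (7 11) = [12, 1, 2, 4, 6, 5, 0, 11, 8, 9, 10, 7, 3] = (0 12 3 4 6)(7 11)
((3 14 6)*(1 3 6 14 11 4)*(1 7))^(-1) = (14)(1 7 4 11 3) = [0, 7, 2, 1, 11, 5, 6, 4, 8, 9, 10, 3, 12, 13, 14]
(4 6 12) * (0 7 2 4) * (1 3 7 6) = (0 6 12)(1 3 7 2 4) = [6, 3, 4, 7, 1, 5, 12, 2, 8, 9, 10, 11, 0]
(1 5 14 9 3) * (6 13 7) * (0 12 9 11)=(0 12 9 3 1 5 14 11)(6 13 7)=[12, 5, 2, 1, 4, 14, 13, 6, 8, 3, 10, 0, 9, 7, 11]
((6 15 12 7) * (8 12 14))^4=[0, 1, 2, 3, 4, 5, 12, 8, 15, 9, 10, 11, 14, 13, 6, 7]=(6 12 14)(7 8 15)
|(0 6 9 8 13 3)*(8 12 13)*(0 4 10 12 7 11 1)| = 30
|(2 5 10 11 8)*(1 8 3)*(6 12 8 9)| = 10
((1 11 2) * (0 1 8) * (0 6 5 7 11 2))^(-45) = [8, 6, 5, 3, 4, 0, 11, 1, 7, 9, 10, 2] = (0 8 7 1 6 11 2 5)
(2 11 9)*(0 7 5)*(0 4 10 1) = [7, 0, 11, 3, 10, 4, 6, 5, 8, 2, 1, 9] = (0 7 5 4 10 1)(2 11 9)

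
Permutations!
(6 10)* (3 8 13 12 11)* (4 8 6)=[0, 1, 2, 6, 8, 5, 10, 7, 13, 9, 4, 3, 11, 12]=(3 6 10 4 8 13 12 11)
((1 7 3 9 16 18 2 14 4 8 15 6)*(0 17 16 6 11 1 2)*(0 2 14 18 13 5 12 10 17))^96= (18)(1 4 3 15 6)(7 8 9 11 14)= [0, 4, 2, 15, 3, 5, 1, 8, 9, 11, 10, 14, 12, 13, 7, 6, 16, 17, 18]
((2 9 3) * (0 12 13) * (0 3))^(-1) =(0 9 2 3 13 12) =[9, 1, 3, 13, 4, 5, 6, 7, 8, 2, 10, 11, 0, 12]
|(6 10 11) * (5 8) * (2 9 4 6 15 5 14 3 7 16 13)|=14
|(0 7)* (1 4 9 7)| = 5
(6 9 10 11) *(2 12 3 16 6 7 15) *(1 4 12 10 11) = (1 4 12 3 16 6 9 11 7 15 2 10) = [0, 4, 10, 16, 12, 5, 9, 15, 8, 11, 1, 7, 3, 13, 14, 2, 6]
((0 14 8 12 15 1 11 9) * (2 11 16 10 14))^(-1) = (0 9 11 2)(1 15 12 8 14 10 16) = [9, 15, 0, 3, 4, 5, 6, 7, 14, 11, 16, 2, 8, 13, 10, 12, 1]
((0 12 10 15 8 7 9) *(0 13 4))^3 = (0 15 9)(4 10 7)(8 13 12) = [15, 1, 2, 3, 10, 5, 6, 4, 13, 0, 7, 11, 8, 12, 14, 9]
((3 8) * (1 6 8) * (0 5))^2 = (1 8)(3 6) = [0, 8, 2, 6, 4, 5, 3, 7, 1]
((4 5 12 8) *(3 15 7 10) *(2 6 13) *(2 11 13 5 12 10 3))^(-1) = [0, 1, 10, 7, 8, 6, 2, 15, 12, 9, 5, 13, 4, 11, 14, 3] = (2 10 5 6)(3 7 15)(4 8 12)(11 13)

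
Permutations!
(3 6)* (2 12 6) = (2 12 6 3) = [0, 1, 12, 2, 4, 5, 3, 7, 8, 9, 10, 11, 6]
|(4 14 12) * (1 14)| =|(1 14 12 4)| =4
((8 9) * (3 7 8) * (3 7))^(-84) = (9) = [0, 1, 2, 3, 4, 5, 6, 7, 8, 9]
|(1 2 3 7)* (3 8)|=5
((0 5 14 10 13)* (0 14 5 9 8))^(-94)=(0 8 9)(10 14 13)=[8, 1, 2, 3, 4, 5, 6, 7, 9, 0, 14, 11, 12, 10, 13]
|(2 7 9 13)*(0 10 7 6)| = 7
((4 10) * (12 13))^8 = (13) = [0, 1, 2, 3, 4, 5, 6, 7, 8, 9, 10, 11, 12, 13]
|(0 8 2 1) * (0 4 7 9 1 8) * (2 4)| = |(1 2 8 4 7 9)| = 6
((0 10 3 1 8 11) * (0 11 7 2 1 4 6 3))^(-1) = [10, 2, 7, 6, 3, 5, 4, 8, 1, 9, 0, 11] = (11)(0 10)(1 2 7 8)(3 6 4)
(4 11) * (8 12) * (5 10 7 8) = (4 11)(5 10 7 8 12) = [0, 1, 2, 3, 11, 10, 6, 8, 12, 9, 7, 4, 5]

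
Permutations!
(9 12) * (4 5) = [0, 1, 2, 3, 5, 4, 6, 7, 8, 12, 10, 11, 9] = (4 5)(9 12)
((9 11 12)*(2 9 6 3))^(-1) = (2 3 6 12 11 9) = [0, 1, 3, 6, 4, 5, 12, 7, 8, 2, 10, 9, 11]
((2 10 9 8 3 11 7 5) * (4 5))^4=[0, 1, 3, 5, 9, 8, 6, 10, 4, 7, 11, 2]=(2 3 5 8 4 9 7 10 11)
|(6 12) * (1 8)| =2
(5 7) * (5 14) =[0, 1, 2, 3, 4, 7, 6, 14, 8, 9, 10, 11, 12, 13, 5] =(5 7 14)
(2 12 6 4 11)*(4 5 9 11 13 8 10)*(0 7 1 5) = [7, 5, 12, 3, 13, 9, 0, 1, 10, 11, 4, 2, 6, 8] = (0 7 1 5 9 11 2 12 6)(4 13 8 10)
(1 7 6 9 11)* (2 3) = (1 7 6 9 11)(2 3) = [0, 7, 3, 2, 4, 5, 9, 6, 8, 11, 10, 1]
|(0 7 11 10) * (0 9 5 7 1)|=|(0 1)(5 7 11 10 9)|=10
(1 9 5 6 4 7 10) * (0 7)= [7, 9, 2, 3, 0, 6, 4, 10, 8, 5, 1]= (0 7 10 1 9 5 6 4)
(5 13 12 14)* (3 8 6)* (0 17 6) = [17, 1, 2, 8, 4, 13, 3, 7, 0, 9, 10, 11, 14, 12, 5, 15, 16, 6] = (0 17 6 3 8)(5 13 12 14)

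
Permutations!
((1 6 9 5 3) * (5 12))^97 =(1 6 9 12 5 3) =[0, 6, 2, 1, 4, 3, 9, 7, 8, 12, 10, 11, 5]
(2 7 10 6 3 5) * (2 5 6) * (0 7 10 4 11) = [7, 1, 10, 6, 11, 5, 3, 4, 8, 9, 2, 0] = (0 7 4 11)(2 10)(3 6)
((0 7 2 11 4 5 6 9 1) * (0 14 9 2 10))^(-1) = (0 10 7)(1 9 14)(2 6 5 4 11) = [10, 9, 6, 3, 11, 4, 5, 0, 8, 14, 7, 2, 12, 13, 1]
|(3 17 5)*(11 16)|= |(3 17 5)(11 16)|= 6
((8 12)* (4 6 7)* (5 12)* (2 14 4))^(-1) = [0, 1, 7, 3, 14, 8, 4, 6, 12, 9, 10, 11, 5, 13, 2] = (2 7 6 4 14)(5 8 12)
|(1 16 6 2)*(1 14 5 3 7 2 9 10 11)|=30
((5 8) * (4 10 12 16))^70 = (4 12)(10 16) = [0, 1, 2, 3, 12, 5, 6, 7, 8, 9, 16, 11, 4, 13, 14, 15, 10]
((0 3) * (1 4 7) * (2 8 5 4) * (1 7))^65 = [3, 1, 2, 0, 4, 5, 6, 7, 8] = (8)(0 3)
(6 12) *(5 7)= (5 7)(6 12)= [0, 1, 2, 3, 4, 7, 12, 5, 8, 9, 10, 11, 6]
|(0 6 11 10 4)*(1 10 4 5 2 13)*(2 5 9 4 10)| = |(0 6 11 10 9 4)(1 2 13)| = 6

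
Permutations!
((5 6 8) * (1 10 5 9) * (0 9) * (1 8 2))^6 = (1 10 5 6 2) = [0, 10, 1, 3, 4, 6, 2, 7, 8, 9, 5]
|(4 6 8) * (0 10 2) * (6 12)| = 12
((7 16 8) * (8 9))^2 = (7 9)(8 16) = [0, 1, 2, 3, 4, 5, 6, 9, 16, 7, 10, 11, 12, 13, 14, 15, 8]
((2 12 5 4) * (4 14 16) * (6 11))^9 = (2 14)(4 5)(6 11)(12 16) = [0, 1, 14, 3, 5, 4, 11, 7, 8, 9, 10, 6, 16, 13, 2, 15, 12]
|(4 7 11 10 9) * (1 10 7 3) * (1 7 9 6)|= 15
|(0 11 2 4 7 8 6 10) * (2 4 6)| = |(0 11 4 7 8 2 6 10)| = 8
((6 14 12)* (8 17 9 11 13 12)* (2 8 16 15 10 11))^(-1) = (2 9 17 8)(6 12 13 11 10 15 16 14) = [0, 1, 9, 3, 4, 5, 12, 7, 2, 17, 15, 10, 13, 11, 6, 16, 14, 8]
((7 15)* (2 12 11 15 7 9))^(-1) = (2 9 15 11 12) = [0, 1, 9, 3, 4, 5, 6, 7, 8, 15, 10, 12, 2, 13, 14, 11]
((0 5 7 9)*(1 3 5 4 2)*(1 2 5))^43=[7, 3, 2, 1, 9, 0, 6, 4, 8, 5]=(0 7 4 9 5)(1 3)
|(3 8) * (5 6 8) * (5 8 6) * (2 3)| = |(2 3 8)| = 3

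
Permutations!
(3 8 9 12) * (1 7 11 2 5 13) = [0, 7, 5, 8, 4, 13, 6, 11, 9, 12, 10, 2, 3, 1] = (1 7 11 2 5 13)(3 8 9 12)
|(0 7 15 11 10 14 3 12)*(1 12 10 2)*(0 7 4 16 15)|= 9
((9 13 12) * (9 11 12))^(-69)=[0, 1, 2, 3, 4, 5, 6, 7, 8, 13, 10, 12, 11, 9]=(9 13)(11 12)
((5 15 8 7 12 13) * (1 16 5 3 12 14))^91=(16)(3 12 13)=[0, 1, 2, 12, 4, 5, 6, 7, 8, 9, 10, 11, 13, 3, 14, 15, 16]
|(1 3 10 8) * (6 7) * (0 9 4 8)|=|(0 9 4 8 1 3 10)(6 7)|=14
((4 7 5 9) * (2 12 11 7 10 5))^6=[0, 1, 11, 3, 5, 4, 6, 12, 8, 10, 9, 2, 7]=(2 11)(4 5)(7 12)(9 10)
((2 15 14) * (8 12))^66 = [0, 1, 2, 3, 4, 5, 6, 7, 8, 9, 10, 11, 12, 13, 14, 15] = (15)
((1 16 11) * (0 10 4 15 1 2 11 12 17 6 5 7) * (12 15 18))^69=(0 6 18)(2 11)(4 7 17)(5 12 10)=[6, 1, 11, 3, 7, 12, 18, 17, 8, 9, 5, 2, 10, 13, 14, 15, 16, 4, 0]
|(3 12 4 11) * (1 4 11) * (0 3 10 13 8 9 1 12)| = 8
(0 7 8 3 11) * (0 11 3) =[7, 1, 2, 3, 4, 5, 6, 8, 0, 9, 10, 11] =(11)(0 7 8)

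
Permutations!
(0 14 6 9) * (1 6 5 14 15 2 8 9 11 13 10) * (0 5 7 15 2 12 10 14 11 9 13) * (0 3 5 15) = [2, 6, 8, 5, 4, 11, 9, 0, 13, 15, 1, 3, 10, 14, 7, 12] = (0 2 8 13 14 7)(1 6 9 15 12 10)(3 5 11)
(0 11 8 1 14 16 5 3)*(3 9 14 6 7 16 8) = [11, 6, 2, 0, 4, 9, 7, 16, 1, 14, 10, 3, 12, 13, 8, 15, 5] = (0 11 3)(1 6 7 16 5 9 14 8)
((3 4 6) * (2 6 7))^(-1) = (2 7 4 3 6) = [0, 1, 7, 6, 3, 5, 2, 4]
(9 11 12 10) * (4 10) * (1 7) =(1 7)(4 10 9 11 12) =[0, 7, 2, 3, 10, 5, 6, 1, 8, 11, 9, 12, 4]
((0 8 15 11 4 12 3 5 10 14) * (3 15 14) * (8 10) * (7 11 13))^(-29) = (0 10 3 5 8 14)(4 12 15 13 7 11) = [10, 1, 2, 5, 12, 8, 6, 11, 14, 9, 3, 4, 15, 7, 0, 13]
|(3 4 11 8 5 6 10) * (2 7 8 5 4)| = 9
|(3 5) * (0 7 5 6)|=5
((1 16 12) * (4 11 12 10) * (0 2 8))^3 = (1 4)(10 12)(11 16) = [0, 4, 2, 3, 1, 5, 6, 7, 8, 9, 12, 16, 10, 13, 14, 15, 11]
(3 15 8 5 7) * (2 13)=[0, 1, 13, 15, 4, 7, 6, 3, 5, 9, 10, 11, 12, 2, 14, 8]=(2 13)(3 15 8 5 7)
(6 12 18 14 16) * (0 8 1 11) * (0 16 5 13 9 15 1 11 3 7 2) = (0 8 11 16 6 12 18 14 5 13 9 15 1 3 7 2) = [8, 3, 0, 7, 4, 13, 12, 2, 11, 15, 10, 16, 18, 9, 5, 1, 6, 17, 14]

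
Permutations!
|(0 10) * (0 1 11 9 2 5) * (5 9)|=10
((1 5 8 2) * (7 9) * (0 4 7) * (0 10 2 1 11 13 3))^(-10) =(0 3 13 11 2 10 9 7 4)(1 8 5) =[3, 8, 10, 13, 0, 1, 6, 4, 5, 7, 9, 2, 12, 11]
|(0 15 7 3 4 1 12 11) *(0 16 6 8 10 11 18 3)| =15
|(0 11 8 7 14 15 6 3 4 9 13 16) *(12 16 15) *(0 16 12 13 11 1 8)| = 12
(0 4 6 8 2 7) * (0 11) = (0 4 6 8 2 7 11) = [4, 1, 7, 3, 6, 5, 8, 11, 2, 9, 10, 0]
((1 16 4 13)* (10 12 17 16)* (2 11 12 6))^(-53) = (1 16 11 10 4 12 6 13 17 2) = [0, 16, 1, 3, 12, 5, 13, 7, 8, 9, 4, 10, 6, 17, 14, 15, 11, 2]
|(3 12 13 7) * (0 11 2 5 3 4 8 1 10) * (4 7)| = 11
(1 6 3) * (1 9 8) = (1 6 3 9 8) = [0, 6, 2, 9, 4, 5, 3, 7, 1, 8]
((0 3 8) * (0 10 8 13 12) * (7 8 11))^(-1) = (0 12 13 3)(7 11 10 8) = [12, 1, 2, 0, 4, 5, 6, 11, 7, 9, 8, 10, 13, 3]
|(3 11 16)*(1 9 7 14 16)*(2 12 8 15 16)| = |(1 9 7 14 2 12 8 15 16 3 11)| = 11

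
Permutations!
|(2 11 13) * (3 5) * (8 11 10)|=|(2 10 8 11 13)(3 5)|=10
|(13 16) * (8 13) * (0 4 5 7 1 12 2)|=|(0 4 5 7 1 12 2)(8 13 16)|=21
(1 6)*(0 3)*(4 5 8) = (0 3)(1 6)(4 5 8) = [3, 6, 2, 0, 5, 8, 1, 7, 4]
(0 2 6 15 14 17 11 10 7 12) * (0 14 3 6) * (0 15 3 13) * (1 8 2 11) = (0 11 10 7 12 14 17 1 8 2 15 13)(3 6) = [11, 8, 15, 6, 4, 5, 3, 12, 2, 9, 7, 10, 14, 0, 17, 13, 16, 1]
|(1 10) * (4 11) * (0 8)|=2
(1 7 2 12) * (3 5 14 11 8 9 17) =(1 7 2 12)(3 5 14 11 8 9 17) =[0, 7, 12, 5, 4, 14, 6, 2, 9, 17, 10, 8, 1, 13, 11, 15, 16, 3]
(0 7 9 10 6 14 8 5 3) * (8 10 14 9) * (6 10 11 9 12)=(0 7 8 5 3)(6 12)(9 14 11)=[7, 1, 2, 0, 4, 3, 12, 8, 5, 14, 10, 9, 6, 13, 11]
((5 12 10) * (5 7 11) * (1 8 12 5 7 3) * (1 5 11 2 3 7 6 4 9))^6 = (1 3)(2 9)(4 7)(5 8)(6 10)(11 12) = [0, 3, 9, 1, 7, 8, 10, 4, 5, 2, 6, 12, 11]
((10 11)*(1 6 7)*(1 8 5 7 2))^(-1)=(1 2 6)(5 8 7)(10 11)=[0, 2, 6, 3, 4, 8, 1, 5, 7, 9, 11, 10]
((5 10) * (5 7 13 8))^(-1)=(5 8 13 7 10)=[0, 1, 2, 3, 4, 8, 6, 10, 13, 9, 5, 11, 12, 7]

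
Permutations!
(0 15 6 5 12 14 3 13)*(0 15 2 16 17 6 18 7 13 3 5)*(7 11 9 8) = (0 2 16 17 6)(5 12 14)(7 13 15 18 11 9 8) = [2, 1, 16, 3, 4, 12, 0, 13, 7, 8, 10, 9, 14, 15, 5, 18, 17, 6, 11]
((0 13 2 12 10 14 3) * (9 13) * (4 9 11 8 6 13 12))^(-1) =(0 3 14 10 12 9 4 2 13 6 8 11) =[3, 1, 13, 14, 2, 5, 8, 7, 11, 4, 12, 0, 9, 6, 10]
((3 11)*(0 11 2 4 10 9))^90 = (0 9 10 4 2 3 11) = [9, 1, 3, 11, 2, 5, 6, 7, 8, 10, 4, 0]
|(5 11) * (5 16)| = 3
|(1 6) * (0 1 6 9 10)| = |(0 1 9 10)| = 4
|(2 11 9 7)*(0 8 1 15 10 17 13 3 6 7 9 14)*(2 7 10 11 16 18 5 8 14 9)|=|(0 14)(1 15 11 9 2 16 18 5 8)(3 6 10 17 13)|=90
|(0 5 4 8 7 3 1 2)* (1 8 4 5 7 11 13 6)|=9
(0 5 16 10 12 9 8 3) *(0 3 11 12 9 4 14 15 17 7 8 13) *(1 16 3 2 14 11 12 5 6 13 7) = (0 6 13)(1 16 10 9 7 8 12 4 11 5 3 2 14 15 17) = [6, 16, 14, 2, 11, 3, 13, 8, 12, 7, 9, 5, 4, 0, 15, 17, 10, 1]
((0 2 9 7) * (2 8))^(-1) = (0 7 9 2 8) = [7, 1, 8, 3, 4, 5, 6, 9, 0, 2]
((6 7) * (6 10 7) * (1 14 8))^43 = (1 14 8)(7 10) = [0, 14, 2, 3, 4, 5, 6, 10, 1, 9, 7, 11, 12, 13, 8]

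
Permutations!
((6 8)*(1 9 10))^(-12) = (10) = [0, 1, 2, 3, 4, 5, 6, 7, 8, 9, 10]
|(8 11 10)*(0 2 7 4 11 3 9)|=|(0 2 7 4 11 10 8 3 9)|=9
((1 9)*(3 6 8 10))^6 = (3 8)(6 10) = [0, 1, 2, 8, 4, 5, 10, 7, 3, 9, 6]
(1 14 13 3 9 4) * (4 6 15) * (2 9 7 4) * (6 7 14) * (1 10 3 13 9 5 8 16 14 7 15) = (1 6)(2 5 8 16 14 9 15)(3 7 4 10) = [0, 6, 5, 7, 10, 8, 1, 4, 16, 15, 3, 11, 12, 13, 9, 2, 14]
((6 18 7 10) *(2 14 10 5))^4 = [0, 1, 18, 3, 4, 6, 2, 10, 8, 9, 5, 11, 12, 13, 7, 15, 16, 17, 14] = (2 18 14 7 10 5 6)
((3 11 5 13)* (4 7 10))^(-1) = [0, 1, 2, 13, 10, 11, 6, 4, 8, 9, 7, 3, 12, 5] = (3 13 5 11)(4 10 7)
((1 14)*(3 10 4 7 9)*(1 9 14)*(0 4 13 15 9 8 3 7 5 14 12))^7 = (0 13 5 9 8 12 10 4 15 14 7 3) = [13, 1, 2, 0, 15, 9, 6, 3, 12, 8, 4, 11, 10, 5, 7, 14]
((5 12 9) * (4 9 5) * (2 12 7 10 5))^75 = (2 12)(4 9) = [0, 1, 12, 3, 9, 5, 6, 7, 8, 4, 10, 11, 2]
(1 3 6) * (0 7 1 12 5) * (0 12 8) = (0 7 1 3 6 8)(5 12) = [7, 3, 2, 6, 4, 12, 8, 1, 0, 9, 10, 11, 5]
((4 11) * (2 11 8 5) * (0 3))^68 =(2 8 11 5 4) =[0, 1, 8, 3, 2, 4, 6, 7, 11, 9, 10, 5]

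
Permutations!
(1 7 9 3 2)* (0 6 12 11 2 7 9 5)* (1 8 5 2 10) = [6, 9, 8, 7, 4, 0, 12, 2, 5, 3, 1, 10, 11] = (0 6 12 11 10 1 9 3 7 2 8 5)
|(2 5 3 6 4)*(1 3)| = |(1 3 6 4 2 5)| = 6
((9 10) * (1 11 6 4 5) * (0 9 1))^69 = (0 6 10 5 11 9 4 1) = [6, 0, 2, 3, 1, 11, 10, 7, 8, 4, 5, 9]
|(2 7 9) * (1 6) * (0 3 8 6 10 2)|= |(0 3 8 6 1 10 2 7 9)|= 9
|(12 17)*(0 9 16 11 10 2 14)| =|(0 9 16 11 10 2 14)(12 17)| =14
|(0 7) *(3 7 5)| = |(0 5 3 7)| = 4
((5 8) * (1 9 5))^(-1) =(1 8 5 9) =[0, 8, 2, 3, 4, 9, 6, 7, 5, 1]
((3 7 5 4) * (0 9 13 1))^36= [0, 1, 2, 3, 4, 5, 6, 7, 8, 9, 10, 11, 12, 13]= (13)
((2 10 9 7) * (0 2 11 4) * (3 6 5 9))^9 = (0 4 11 7 9 5 6 3 10 2) = [4, 1, 0, 10, 11, 6, 3, 9, 8, 5, 2, 7]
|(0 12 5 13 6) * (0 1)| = 6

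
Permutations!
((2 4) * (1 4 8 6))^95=(8)=[0, 1, 2, 3, 4, 5, 6, 7, 8]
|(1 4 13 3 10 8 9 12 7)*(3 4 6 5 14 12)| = |(1 6 5 14 12 7)(3 10 8 9)(4 13)| = 12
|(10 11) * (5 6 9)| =6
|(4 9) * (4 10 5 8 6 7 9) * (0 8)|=|(0 8 6 7 9 10 5)|=7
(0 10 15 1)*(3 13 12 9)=[10, 0, 2, 13, 4, 5, 6, 7, 8, 3, 15, 11, 9, 12, 14, 1]=(0 10 15 1)(3 13 12 9)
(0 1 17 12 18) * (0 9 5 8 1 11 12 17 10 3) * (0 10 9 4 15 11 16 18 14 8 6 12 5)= (0 16 18 4 15 11 5 6 12 14 8 1 9)(3 10)= [16, 9, 2, 10, 15, 6, 12, 7, 1, 0, 3, 5, 14, 13, 8, 11, 18, 17, 4]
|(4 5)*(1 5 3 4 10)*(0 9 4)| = |(0 9 4 3)(1 5 10)| = 12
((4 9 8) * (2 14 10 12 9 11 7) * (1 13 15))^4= (1 13 15)(2 9 7 12 11 10 4 14 8)= [0, 13, 9, 3, 14, 5, 6, 12, 2, 7, 4, 10, 11, 15, 8, 1]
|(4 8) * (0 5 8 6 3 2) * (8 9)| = 8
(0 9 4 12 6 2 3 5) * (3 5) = [9, 1, 5, 3, 12, 0, 2, 7, 8, 4, 10, 11, 6] = (0 9 4 12 6 2 5)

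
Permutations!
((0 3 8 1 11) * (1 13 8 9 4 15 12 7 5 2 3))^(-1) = (0 11 1)(2 5 7 12 15 4 9 3)(8 13) = [11, 0, 5, 2, 9, 7, 6, 12, 13, 3, 10, 1, 15, 8, 14, 4]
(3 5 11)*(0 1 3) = (0 1 3 5 11) = [1, 3, 2, 5, 4, 11, 6, 7, 8, 9, 10, 0]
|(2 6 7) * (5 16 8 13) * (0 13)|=|(0 13 5 16 8)(2 6 7)|=15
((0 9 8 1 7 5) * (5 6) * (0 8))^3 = (0 9)(1 5 7 8 6) = [9, 5, 2, 3, 4, 7, 1, 8, 6, 0]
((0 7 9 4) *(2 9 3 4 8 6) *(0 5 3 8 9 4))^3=(9)(0 6 5 7 2 3 8 4)=[6, 1, 3, 8, 0, 7, 5, 2, 4, 9]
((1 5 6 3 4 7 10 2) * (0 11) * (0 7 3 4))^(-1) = (0 3 4 6 5 1 2 10 7 11) = [3, 2, 10, 4, 6, 1, 5, 11, 8, 9, 7, 0]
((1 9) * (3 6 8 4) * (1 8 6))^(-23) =(1 8 3 9 4) =[0, 8, 2, 9, 1, 5, 6, 7, 3, 4]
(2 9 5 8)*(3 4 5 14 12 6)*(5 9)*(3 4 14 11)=(2 5 8)(3 14 12 6 4 9 11)=[0, 1, 5, 14, 9, 8, 4, 7, 2, 11, 10, 3, 6, 13, 12]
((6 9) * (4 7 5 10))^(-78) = (4 5)(7 10) = [0, 1, 2, 3, 5, 4, 6, 10, 8, 9, 7]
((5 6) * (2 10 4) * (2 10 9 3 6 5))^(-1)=(2 6 3 9)(4 10)=[0, 1, 6, 9, 10, 5, 3, 7, 8, 2, 4]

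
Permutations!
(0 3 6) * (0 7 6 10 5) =[3, 1, 2, 10, 4, 0, 7, 6, 8, 9, 5] =(0 3 10 5)(6 7)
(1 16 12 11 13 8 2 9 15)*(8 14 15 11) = (1 16 12 8 2 9 11 13 14 15) = [0, 16, 9, 3, 4, 5, 6, 7, 2, 11, 10, 13, 8, 14, 15, 1, 12]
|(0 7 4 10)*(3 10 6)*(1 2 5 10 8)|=10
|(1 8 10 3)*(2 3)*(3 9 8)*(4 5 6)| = 12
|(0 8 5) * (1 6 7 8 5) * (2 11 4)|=|(0 5)(1 6 7 8)(2 11 4)|=12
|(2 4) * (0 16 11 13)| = |(0 16 11 13)(2 4)| = 4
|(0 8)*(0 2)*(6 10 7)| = |(0 8 2)(6 10 7)| = 3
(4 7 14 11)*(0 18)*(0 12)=(0 18 12)(4 7 14 11)=[18, 1, 2, 3, 7, 5, 6, 14, 8, 9, 10, 4, 0, 13, 11, 15, 16, 17, 12]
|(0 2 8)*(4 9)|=|(0 2 8)(4 9)|=6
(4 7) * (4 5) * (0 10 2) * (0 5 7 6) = (0 10 2 5 4 6) = [10, 1, 5, 3, 6, 4, 0, 7, 8, 9, 2]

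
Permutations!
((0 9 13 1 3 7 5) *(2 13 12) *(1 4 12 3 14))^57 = (0 3 5 9 7)(1 14)(2 13 4 12) = [3, 14, 13, 5, 12, 9, 6, 0, 8, 7, 10, 11, 2, 4, 1]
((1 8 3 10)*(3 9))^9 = [0, 10, 2, 9, 4, 5, 6, 7, 1, 8, 3] = (1 10 3 9 8)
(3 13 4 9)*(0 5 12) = (0 5 12)(3 13 4 9) = [5, 1, 2, 13, 9, 12, 6, 7, 8, 3, 10, 11, 0, 4]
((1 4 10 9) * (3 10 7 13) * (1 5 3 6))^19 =(1 6 13 7 4)(3 5 9 10) =[0, 6, 2, 5, 1, 9, 13, 4, 8, 10, 3, 11, 12, 7]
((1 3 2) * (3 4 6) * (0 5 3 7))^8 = (7) = [0, 1, 2, 3, 4, 5, 6, 7]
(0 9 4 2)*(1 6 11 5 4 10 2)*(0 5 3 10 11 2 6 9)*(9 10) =[0, 10, 5, 9, 1, 4, 2, 7, 8, 11, 6, 3] =(1 10 6 2 5 4)(3 9 11)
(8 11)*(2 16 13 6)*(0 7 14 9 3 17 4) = (0 7 14 9 3 17 4)(2 16 13 6)(8 11) = [7, 1, 16, 17, 0, 5, 2, 14, 11, 3, 10, 8, 12, 6, 9, 15, 13, 4]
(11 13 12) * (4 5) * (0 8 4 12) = (0 8 4 5 12 11 13) = [8, 1, 2, 3, 5, 12, 6, 7, 4, 9, 10, 13, 11, 0]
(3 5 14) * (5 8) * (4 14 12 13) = (3 8 5 12 13 4 14) = [0, 1, 2, 8, 14, 12, 6, 7, 5, 9, 10, 11, 13, 4, 3]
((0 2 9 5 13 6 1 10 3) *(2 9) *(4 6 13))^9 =[9, 10, 2, 0, 6, 4, 1, 7, 8, 5, 3, 11, 12, 13] =(13)(0 9 5 4 6 1 10 3)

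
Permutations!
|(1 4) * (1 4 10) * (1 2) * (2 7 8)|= |(1 10 7 8 2)|= 5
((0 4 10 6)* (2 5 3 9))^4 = (10) = [0, 1, 2, 3, 4, 5, 6, 7, 8, 9, 10]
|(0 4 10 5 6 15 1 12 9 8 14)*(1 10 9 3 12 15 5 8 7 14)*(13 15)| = 10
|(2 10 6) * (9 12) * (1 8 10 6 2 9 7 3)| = 9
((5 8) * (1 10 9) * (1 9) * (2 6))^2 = (10) = [0, 1, 2, 3, 4, 5, 6, 7, 8, 9, 10]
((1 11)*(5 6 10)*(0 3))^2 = (11)(5 10 6) = [0, 1, 2, 3, 4, 10, 5, 7, 8, 9, 6, 11]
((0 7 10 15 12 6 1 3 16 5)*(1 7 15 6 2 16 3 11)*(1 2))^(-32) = (16)(6 7 10) = [0, 1, 2, 3, 4, 5, 7, 10, 8, 9, 6, 11, 12, 13, 14, 15, 16]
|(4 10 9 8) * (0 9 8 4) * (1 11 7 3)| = |(0 9 4 10 8)(1 11 7 3)| = 20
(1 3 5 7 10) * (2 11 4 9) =(1 3 5 7 10)(2 11 4 9) =[0, 3, 11, 5, 9, 7, 6, 10, 8, 2, 1, 4]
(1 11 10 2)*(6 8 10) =[0, 11, 1, 3, 4, 5, 8, 7, 10, 9, 2, 6] =(1 11 6 8 10 2)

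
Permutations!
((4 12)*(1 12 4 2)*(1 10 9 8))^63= (1 10)(2 8)(9 12)= [0, 10, 8, 3, 4, 5, 6, 7, 2, 12, 1, 11, 9]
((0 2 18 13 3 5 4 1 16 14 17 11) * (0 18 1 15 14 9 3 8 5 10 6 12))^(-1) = (0 12 6 10 3 9 16 1 2)(4 5 8 13 18 11 17 14 15) = [12, 2, 0, 9, 5, 8, 10, 7, 13, 16, 3, 17, 6, 18, 15, 4, 1, 14, 11]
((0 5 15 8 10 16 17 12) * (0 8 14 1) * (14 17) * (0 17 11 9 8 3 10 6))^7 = (17) = [0, 1, 2, 3, 4, 5, 6, 7, 8, 9, 10, 11, 12, 13, 14, 15, 16, 17]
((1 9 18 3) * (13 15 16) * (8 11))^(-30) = (1 18)(3 9) = [0, 18, 2, 9, 4, 5, 6, 7, 8, 3, 10, 11, 12, 13, 14, 15, 16, 17, 1]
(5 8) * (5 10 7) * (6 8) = [0, 1, 2, 3, 4, 6, 8, 5, 10, 9, 7] = (5 6 8 10 7)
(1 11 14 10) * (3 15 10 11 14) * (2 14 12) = [0, 12, 14, 15, 4, 5, 6, 7, 8, 9, 1, 3, 2, 13, 11, 10] = (1 12 2 14 11 3 15 10)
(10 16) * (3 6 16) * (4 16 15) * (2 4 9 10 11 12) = (2 4 16 11 12)(3 6 15 9 10) = [0, 1, 4, 6, 16, 5, 15, 7, 8, 10, 3, 12, 2, 13, 14, 9, 11]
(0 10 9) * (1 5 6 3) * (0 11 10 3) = [3, 5, 2, 1, 4, 6, 0, 7, 8, 11, 9, 10] = (0 3 1 5 6)(9 11 10)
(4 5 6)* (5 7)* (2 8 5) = [0, 1, 8, 3, 7, 6, 4, 2, 5] = (2 8 5 6 4 7)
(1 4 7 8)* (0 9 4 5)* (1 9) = (0 1 5)(4 7 8 9) = [1, 5, 2, 3, 7, 0, 6, 8, 9, 4]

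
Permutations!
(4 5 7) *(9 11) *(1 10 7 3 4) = (1 10 7)(3 4 5)(9 11) = [0, 10, 2, 4, 5, 3, 6, 1, 8, 11, 7, 9]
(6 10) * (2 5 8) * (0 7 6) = (0 7 6 10)(2 5 8) = [7, 1, 5, 3, 4, 8, 10, 6, 2, 9, 0]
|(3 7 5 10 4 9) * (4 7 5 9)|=|(3 5 10 7 9)|=5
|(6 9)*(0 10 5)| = 6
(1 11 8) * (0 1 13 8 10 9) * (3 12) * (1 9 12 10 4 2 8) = (0 9)(1 11 4 2 8 13)(3 10 12) = [9, 11, 8, 10, 2, 5, 6, 7, 13, 0, 12, 4, 3, 1]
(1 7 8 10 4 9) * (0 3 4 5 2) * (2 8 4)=(0 3 2)(1 7 4 9)(5 8 10)=[3, 7, 0, 2, 9, 8, 6, 4, 10, 1, 5]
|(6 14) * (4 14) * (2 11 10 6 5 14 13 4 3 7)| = |(2 11 10 6 3 7)(4 13)(5 14)| = 6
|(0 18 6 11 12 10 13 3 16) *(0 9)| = |(0 18 6 11 12 10 13 3 16 9)| = 10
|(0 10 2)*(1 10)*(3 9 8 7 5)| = |(0 1 10 2)(3 9 8 7 5)| = 20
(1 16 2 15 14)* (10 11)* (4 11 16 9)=(1 9 4 11 10 16 2 15 14)=[0, 9, 15, 3, 11, 5, 6, 7, 8, 4, 16, 10, 12, 13, 1, 14, 2]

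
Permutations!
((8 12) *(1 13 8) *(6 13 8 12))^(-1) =(1 12 13 6 8) =[0, 12, 2, 3, 4, 5, 8, 7, 1, 9, 10, 11, 13, 6]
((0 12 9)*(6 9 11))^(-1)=(0 9 6 11 12)=[9, 1, 2, 3, 4, 5, 11, 7, 8, 6, 10, 12, 0]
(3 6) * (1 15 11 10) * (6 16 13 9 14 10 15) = (1 6 3 16 13 9 14 10)(11 15) = [0, 6, 2, 16, 4, 5, 3, 7, 8, 14, 1, 15, 12, 9, 10, 11, 13]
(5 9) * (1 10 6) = (1 10 6)(5 9) = [0, 10, 2, 3, 4, 9, 1, 7, 8, 5, 6]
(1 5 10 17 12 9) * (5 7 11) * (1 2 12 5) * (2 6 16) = [0, 7, 12, 3, 4, 10, 16, 11, 8, 6, 17, 1, 9, 13, 14, 15, 2, 5] = (1 7 11)(2 12 9 6 16)(5 10 17)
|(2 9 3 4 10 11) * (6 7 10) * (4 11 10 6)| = |(2 9 3 11)(6 7)| = 4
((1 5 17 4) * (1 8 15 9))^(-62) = (1 5 17 4 8 15 9) = [0, 5, 2, 3, 8, 17, 6, 7, 15, 1, 10, 11, 12, 13, 14, 9, 16, 4]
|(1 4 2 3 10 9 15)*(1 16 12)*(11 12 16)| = |(16)(1 4 2 3 10 9 15 11 12)| = 9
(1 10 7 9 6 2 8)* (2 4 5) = (1 10 7 9 6 4 5 2 8) = [0, 10, 8, 3, 5, 2, 4, 9, 1, 6, 7]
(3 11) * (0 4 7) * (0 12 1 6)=(0 4 7 12 1 6)(3 11)=[4, 6, 2, 11, 7, 5, 0, 12, 8, 9, 10, 3, 1]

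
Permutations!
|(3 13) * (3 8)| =|(3 13 8)| =3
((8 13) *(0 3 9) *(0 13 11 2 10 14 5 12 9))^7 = (0 3)(2 8 9 5 10 11 13 12 14) = [3, 1, 8, 0, 4, 10, 6, 7, 9, 5, 11, 13, 14, 12, 2]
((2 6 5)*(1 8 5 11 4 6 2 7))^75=[0, 7, 2, 3, 4, 8, 6, 5, 1, 9, 10, 11]=(11)(1 7 5 8)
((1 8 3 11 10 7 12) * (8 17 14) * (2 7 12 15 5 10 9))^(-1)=(1 12 10 5 15 7 2 9 11 3 8 14 17)=[0, 12, 9, 8, 4, 15, 6, 2, 14, 11, 5, 3, 10, 13, 17, 7, 16, 1]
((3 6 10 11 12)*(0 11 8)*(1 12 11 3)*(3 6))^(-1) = [8, 12, 2, 3, 4, 5, 0, 7, 10, 9, 6, 11, 1] = (0 8 10 6)(1 12)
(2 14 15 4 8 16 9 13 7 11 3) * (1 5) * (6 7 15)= (1 5)(2 14 6 7 11 3)(4 8 16 9 13 15)= [0, 5, 14, 2, 8, 1, 7, 11, 16, 13, 10, 3, 12, 15, 6, 4, 9]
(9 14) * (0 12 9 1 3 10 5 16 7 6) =(0 12 9 14 1 3 10 5 16 7 6) =[12, 3, 2, 10, 4, 16, 0, 6, 8, 14, 5, 11, 9, 13, 1, 15, 7]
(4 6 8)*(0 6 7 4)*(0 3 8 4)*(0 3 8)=(8)(0 6 4 7 3)=[6, 1, 2, 0, 7, 5, 4, 3, 8]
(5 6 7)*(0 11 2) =(0 11 2)(5 6 7) =[11, 1, 0, 3, 4, 6, 7, 5, 8, 9, 10, 2]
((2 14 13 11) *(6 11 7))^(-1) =(2 11 6 7 13 14) =[0, 1, 11, 3, 4, 5, 7, 13, 8, 9, 10, 6, 12, 14, 2]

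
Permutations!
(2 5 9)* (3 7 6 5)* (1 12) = (1 12)(2 3 7 6 5 9) = [0, 12, 3, 7, 4, 9, 5, 6, 8, 2, 10, 11, 1]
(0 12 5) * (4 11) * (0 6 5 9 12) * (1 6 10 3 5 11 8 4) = (1 6 11)(3 5 10)(4 8)(9 12) = [0, 6, 2, 5, 8, 10, 11, 7, 4, 12, 3, 1, 9]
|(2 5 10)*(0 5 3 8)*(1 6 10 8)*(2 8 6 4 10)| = 9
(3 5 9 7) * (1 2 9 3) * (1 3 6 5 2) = (2 9 7 3)(5 6) = [0, 1, 9, 2, 4, 6, 5, 3, 8, 7]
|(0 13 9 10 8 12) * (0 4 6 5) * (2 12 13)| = 12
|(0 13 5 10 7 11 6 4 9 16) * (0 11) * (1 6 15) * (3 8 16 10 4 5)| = 14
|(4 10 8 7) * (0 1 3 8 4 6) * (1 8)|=4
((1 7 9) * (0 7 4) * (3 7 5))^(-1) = [4, 9, 2, 5, 1, 0, 6, 3, 8, 7] = (0 4 1 9 7 3 5)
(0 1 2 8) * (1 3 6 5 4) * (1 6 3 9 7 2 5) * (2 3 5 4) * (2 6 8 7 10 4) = (0 9 10 4 8)(1 2 7 3 5 6) = [9, 2, 7, 5, 8, 6, 1, 3, 0, 10, 4]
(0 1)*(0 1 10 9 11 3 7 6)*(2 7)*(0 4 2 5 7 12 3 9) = (0 10)(2 12 3 5 7 6 4)(9 11) = [10, 1, 12, 5, 2, 7, 4, 6, 8, 11, 0, 9, 3]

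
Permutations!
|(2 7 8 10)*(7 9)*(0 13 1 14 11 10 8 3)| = 10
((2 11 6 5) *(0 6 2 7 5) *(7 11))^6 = (2 5)(7 11) = [0, 1, 5, 3, 4, 2, 6, 11, 8, 9, 10, 7]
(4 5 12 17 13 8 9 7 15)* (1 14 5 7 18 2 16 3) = (1 14 5 12 17 13 8 9 18 2 16 3)(4 7 15) = [0, 14, 16, 1, 7, 12, 6, 15, 9, 18, 10, 11, 17, 8, 5, 4, 3, 13, 2]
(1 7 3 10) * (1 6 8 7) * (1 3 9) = (1 3 10 6 8 7 9) = [0, 3, 2, 10, 4, 5, 8, 9, 7, 1, 6]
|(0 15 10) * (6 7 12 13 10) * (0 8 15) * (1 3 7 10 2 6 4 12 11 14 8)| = |(1 3 7 11 14 8 15 4 12 13 2 6 10)| = 13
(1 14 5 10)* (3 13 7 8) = [0, 14, 2, 13, 4, 10, 6, 8, 3, 9, 1, 11, 12, 7, 5] = (1 14 5 10)(3 13 7 8)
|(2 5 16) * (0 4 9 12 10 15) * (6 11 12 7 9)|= |(0 4 6 11 12 10 15)(2 5 16)(7 9)|= 42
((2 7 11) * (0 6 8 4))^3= [4, 1, 2, 3, 8, 5, 0, 7, 6, 9, 10, 11]= (11)(0 4 8 6)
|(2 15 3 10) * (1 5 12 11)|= 4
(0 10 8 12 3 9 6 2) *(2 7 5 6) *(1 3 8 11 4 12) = (0 10 11 4 12 8 1 3 9 2)(5 6 7) = [10, 3, 0, 9, 12, 6, 7, 5, 1, 2, 11, 4, 8]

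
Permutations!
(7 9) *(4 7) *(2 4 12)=[0, 1, 4, 3, 7, 5, 6, 9, 8, 12, 10, 11, 2]=(2 4 7 9 12)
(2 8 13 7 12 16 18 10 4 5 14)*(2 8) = (4 5 14 8 13 7 12 16 18 10) = [0, 1, 2, 3, 5, 14, 6, 12, 13, 9, 4, 11, 16, 7, 8, 15, 18, 17, 10]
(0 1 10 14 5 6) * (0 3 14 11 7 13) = (0 1 10 11 7 13)(3 14 5 6) = [1, 10, 2, 14, 4, 6, 3, 13, 8, 9, 11, 7, 12, 0, 5]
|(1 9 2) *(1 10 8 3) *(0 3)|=|(0 3 1 9 2 10 8)|=7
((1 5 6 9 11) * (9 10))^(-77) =(1 5 6 10 9 11) =[0, 5, 2, 3, 4, 6, 10, 7, 8, 11, 9, 1]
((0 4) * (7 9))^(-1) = [4, 1, 2, 3, 0, 5, 6, 9, 8, 7] = (0 4)(7 9)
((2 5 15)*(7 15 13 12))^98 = [0, 1, 13, 3, 4, 12, 6, 2, 8, 9, 10, 11, 15, 7, 14, 5] = (2 13 7)(5 12 15)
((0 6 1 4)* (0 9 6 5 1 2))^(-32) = [4, 6, 1, 3, 2, 9, 5, 7, 8, 0] = (0 4 2 1 6 5 9)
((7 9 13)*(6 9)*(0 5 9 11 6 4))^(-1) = [4, 1, 2, 3, 7, 0, 11, 13, 8, 5, 10, 6, 12, 9] = (0 4 7 13 9 5)(6 11)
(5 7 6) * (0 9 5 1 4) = [9, 4, 2, 3, 0, 7, 1, 6, 8, 5] = (0 9 5 7 6 1 4)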